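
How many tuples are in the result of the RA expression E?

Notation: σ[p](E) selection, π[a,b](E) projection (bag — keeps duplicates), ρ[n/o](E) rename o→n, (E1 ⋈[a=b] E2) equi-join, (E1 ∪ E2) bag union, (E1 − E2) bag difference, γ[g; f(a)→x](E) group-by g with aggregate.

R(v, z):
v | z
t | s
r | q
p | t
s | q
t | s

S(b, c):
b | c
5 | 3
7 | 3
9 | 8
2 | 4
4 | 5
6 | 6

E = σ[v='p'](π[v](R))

Row counts bottom-up:
  R → 5
  π[v](R) → 5
  σ[v='p'](π[v](R)) → 1

|E| = 1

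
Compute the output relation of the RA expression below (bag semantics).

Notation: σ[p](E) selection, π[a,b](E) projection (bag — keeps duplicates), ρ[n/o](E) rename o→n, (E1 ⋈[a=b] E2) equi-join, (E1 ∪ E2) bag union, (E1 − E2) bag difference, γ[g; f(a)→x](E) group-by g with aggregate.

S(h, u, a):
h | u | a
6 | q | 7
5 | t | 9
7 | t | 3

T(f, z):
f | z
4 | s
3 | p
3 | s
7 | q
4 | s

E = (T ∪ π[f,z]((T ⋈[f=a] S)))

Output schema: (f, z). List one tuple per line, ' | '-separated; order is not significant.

Per-node cardinality:
  T → 5
  T → 5
  S → 3
  (T ⋈[f=a] S) → 3
  π[f,z]((T ⋈[f=a] S)) → 3
  (T ∪ π[f,z]((T ⋈[f=a] S))) → 8

== RESULT ==
f | z
3 | p
3 | p
3 | s
3 | s
4 | s
4 | s
7 | q
7 | q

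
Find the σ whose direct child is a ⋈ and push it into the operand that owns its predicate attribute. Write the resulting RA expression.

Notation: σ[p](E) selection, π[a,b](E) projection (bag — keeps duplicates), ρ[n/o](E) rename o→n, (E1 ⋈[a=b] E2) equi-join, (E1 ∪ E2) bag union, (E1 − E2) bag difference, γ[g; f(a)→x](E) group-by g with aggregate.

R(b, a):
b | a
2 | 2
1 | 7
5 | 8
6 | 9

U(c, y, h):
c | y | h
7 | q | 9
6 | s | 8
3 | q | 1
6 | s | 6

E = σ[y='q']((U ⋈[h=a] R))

σ filters on y, owned by the left side.
E' = (σ[y='q'](U) ⋈[h=a] R)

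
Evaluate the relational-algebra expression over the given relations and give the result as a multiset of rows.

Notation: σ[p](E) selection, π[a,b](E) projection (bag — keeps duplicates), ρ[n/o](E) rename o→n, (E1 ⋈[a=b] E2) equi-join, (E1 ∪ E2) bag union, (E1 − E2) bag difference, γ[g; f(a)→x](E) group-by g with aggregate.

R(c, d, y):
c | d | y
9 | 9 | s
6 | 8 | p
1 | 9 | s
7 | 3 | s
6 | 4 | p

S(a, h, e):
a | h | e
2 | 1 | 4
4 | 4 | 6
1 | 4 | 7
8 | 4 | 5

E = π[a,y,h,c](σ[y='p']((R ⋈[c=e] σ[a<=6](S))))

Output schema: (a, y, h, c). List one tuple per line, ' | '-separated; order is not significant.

Row counts bottom-up:
  R → 5
  S → 4
  σ[a<=6](S) → 3
  (R ⋈[c=e] σ[a<=6](S)) → 3
  σ[y='p']((R ⋈[c=e] σ[a<=6](S))) → 2
  π[a,y,h,c](σ[y='p']((R ⋈[c=e] σ[a<=6](S)))) → 2

== RESULT ==
a | y | h | c
4 | p | 4 | 6
4 | p | 4 | 6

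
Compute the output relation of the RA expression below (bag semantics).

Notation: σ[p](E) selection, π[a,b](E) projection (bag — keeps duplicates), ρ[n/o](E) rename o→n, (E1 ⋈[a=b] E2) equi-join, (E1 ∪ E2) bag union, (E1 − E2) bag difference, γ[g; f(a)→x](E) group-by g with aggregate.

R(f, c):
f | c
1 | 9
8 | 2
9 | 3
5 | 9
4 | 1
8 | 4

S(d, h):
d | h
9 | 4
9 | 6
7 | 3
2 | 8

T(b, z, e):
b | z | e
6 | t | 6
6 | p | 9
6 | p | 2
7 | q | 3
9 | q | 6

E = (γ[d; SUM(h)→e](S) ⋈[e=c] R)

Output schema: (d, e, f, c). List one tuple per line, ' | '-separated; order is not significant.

Subexpression sizes:
  S → 4
  γ[d; SUM(h)→e](S) → 3
  R → 6
  (γ[d; SUM(h)→e](S) ⋈[e=c] R) → 1

== RESULT ==
d | e | f | c
7 | 3 | 9 | 3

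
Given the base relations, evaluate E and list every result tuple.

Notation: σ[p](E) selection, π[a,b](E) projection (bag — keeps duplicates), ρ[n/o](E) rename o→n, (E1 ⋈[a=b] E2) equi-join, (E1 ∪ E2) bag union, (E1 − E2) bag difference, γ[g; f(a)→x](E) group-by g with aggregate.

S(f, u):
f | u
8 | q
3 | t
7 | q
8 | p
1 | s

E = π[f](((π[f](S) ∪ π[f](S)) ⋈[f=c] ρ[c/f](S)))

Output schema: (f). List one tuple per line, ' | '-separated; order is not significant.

Stepwise |·|:
  S → 5
  π[f](S) → 5
  S → 5
  π[f](S) → 5
  (π[f](S) ∪ π[f](S)) → 10
  S → 5
  ρ[c/f](S) → 5
  ((π[f](S) ∪ π[f](S)) ⋈[f=c] ρ[c/f](S)) → 14
  π[f](((π[f](S) ∪ π[f](S)) ⋈[f=c] ρ[c/f](S))) → 14

== RESULT ==
f
1
1
3
3
7
7
8
8
8
8
8
8
8
8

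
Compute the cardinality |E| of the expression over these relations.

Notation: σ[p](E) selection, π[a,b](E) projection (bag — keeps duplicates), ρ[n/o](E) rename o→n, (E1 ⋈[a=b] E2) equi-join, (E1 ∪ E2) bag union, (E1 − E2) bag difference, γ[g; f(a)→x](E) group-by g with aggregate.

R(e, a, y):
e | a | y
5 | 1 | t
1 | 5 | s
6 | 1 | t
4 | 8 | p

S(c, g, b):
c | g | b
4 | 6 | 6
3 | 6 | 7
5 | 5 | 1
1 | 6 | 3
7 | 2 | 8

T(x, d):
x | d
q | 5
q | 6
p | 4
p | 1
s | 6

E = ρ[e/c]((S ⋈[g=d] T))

Subexpression sizes:
  S → 5
  T → 5
  (S ⋈[g=d] T) → 7
  ρ[e/c]((S ⋈[g=d] T)) → 7

|E| = 7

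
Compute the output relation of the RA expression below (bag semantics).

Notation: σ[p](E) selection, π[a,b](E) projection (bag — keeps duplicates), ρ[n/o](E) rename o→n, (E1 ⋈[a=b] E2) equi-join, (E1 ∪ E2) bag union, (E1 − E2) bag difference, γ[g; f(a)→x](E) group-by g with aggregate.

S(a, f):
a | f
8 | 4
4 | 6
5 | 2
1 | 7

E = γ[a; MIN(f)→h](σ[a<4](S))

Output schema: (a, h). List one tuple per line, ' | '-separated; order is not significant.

Row counts bottom-up:
  S → 4
  σ[a<4](S) → 1
  γ[a; MIN(f)→h](σ[a<4](S)) → 1

== RESULT ==
a | h
1 | 7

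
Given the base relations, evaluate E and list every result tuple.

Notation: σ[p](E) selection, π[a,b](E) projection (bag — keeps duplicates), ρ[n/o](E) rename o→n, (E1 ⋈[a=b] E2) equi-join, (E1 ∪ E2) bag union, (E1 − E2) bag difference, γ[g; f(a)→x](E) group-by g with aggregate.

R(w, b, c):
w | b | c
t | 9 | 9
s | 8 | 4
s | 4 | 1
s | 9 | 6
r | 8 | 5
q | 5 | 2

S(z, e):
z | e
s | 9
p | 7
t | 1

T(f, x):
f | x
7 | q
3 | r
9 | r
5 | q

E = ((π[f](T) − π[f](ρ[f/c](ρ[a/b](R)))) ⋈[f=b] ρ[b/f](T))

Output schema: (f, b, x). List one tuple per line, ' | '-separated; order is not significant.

Subexpression sizes:
  T → 4
  π[f](T) → 4
  R → 6
  ρ[a/b](R) → 6
  ρ[f/c](ρ[a/b](R)) → 6
  π[f](ρ[f/c](ρ[a/b](R))) → 6
  (π[f](T) − π[f](ρ[f/c](ρ[a/b](R)))) → 2
  T → 4
  ρ[b/f](T) → 4
  ((π[f](T) − π[f](ρ[f/c](ρ[a/b](R)))) ⋈[f=b] ρ[b/f](T)) → 2

== RESULT ==
f | b | x
3 | 3 | r
7 | 7 | q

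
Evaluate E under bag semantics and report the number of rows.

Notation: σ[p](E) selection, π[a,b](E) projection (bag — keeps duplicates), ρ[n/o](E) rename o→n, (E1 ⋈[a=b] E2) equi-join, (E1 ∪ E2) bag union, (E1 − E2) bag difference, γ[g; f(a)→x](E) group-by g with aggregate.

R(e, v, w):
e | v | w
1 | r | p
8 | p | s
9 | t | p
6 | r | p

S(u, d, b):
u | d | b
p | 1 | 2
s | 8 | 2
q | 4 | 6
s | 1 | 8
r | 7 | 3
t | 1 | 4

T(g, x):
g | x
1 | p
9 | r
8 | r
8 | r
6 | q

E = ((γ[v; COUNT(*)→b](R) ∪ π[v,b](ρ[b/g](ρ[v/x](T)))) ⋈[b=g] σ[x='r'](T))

Per-node cardinality:
  R → 4
  γ[v; COUNT(*)→b](R) → 3
  T → 5
  ρ[v/x](T) → 5
  ρ[b/g](ρ[v/x](T)) → 5
  π[v,b](ρ[b/g](ρ[v/x](T))) → 5
  (γ[v; COUNT(*)→b](R) ∪ π[v,b](ρ[b/g](ρ[v/x](T)))) → 8
  T → 5
  σ[x='r'](T) → 3
  ((γ[v; COUNT(*)→b](R) ∪ π[v,b](ρ[b/g](ρ[v/x](T)))) ⋈[b=g] σ[x='r'](T)) → 5

|E| = 5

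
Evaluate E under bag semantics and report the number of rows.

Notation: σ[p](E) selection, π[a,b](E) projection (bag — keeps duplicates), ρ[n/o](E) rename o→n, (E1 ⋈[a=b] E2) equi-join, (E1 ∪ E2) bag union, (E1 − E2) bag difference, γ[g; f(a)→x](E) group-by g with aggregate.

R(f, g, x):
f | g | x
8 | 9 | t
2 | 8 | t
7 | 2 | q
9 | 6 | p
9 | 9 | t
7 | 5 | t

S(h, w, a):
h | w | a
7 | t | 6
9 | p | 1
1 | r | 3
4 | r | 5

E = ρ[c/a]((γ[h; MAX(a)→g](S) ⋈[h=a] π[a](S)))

Row counts bottom-up:
  S → 4
  γ[h; MAX(a)→g](S) → 4
  S → 4
  π[a](S) → 4
  (γ[h; MAX(a)→g](S) ⋈[h=a] π[a](S)) → 1
  ρ[c/a]((γ[h; MAX(a)→g](S) ⋈[h=a] π[a](S))) → 1

|E| = 1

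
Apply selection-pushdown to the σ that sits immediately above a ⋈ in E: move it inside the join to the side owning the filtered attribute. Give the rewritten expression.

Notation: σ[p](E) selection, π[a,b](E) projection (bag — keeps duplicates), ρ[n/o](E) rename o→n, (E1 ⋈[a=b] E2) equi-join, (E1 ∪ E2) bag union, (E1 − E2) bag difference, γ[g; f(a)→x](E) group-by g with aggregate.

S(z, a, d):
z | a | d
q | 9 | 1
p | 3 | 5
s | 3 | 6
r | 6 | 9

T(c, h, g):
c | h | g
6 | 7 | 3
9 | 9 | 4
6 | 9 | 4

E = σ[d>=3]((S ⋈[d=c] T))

σ filters on d, owned by the left side.
E' = (σ[d>=3](S) ⋈[d=c] T)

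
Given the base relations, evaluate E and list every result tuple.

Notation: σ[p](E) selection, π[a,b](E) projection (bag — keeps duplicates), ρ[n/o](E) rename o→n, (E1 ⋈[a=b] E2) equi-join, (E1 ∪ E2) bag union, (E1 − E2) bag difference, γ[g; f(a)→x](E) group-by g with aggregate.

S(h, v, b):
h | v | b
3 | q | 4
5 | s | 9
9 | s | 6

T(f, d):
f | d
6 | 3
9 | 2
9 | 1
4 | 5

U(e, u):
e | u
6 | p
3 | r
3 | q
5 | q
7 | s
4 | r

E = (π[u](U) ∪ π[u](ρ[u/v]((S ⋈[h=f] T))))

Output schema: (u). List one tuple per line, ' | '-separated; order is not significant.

Subexpression sizes:
  U → 6
  π[u](U) → 6
  S → 3
  T → 4
  (S ⋈[h=f] T) → 2
  ρ[u/v]((S ⋈[h=f] T)) → 2
  π[u](ρ[u/v]((S ⋈[h=f] T))) → 2
  (π[u](U) ∪ π[u](ρ[u/v]((S ⋈[h=f] T)))) → 8

== RESULT ==
u
p
q
q
r
r
s
s
s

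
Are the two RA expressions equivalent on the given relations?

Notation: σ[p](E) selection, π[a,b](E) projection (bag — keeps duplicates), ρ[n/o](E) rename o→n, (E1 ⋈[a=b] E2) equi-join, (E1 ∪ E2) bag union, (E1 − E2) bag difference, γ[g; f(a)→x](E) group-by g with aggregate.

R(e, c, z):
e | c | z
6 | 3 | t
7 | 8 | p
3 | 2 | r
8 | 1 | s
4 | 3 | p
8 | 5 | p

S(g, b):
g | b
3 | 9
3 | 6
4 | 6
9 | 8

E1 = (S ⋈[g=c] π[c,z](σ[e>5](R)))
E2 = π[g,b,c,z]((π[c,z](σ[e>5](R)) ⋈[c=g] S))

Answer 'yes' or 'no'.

E1 per-node cardinality:
  S → 4
  R → 6
  σ[e>5](R) → 4
  π[c,z](σ[e>5](R)) → 4
  (S ⋈[g=c] π[c,z](σ[e>5](R))) → 2
E2 per-node cardinality:
  R → 6
  σ[e>5](R) → 4
  π[c,z](σ[e>5](R)) → 4
  S → 4
  (π[c,z](σ[e>5](R)) ⋈[c=g] S) → 2
  π[g,b,c,z]((π[c,z](σ[e>5](R)) ⋈[c=g] S)) → 2

E1 and E2 produce the same multiset:
g | b | c | z
3 | 6 | 3 | t
3 | 9 | 3 | t

yes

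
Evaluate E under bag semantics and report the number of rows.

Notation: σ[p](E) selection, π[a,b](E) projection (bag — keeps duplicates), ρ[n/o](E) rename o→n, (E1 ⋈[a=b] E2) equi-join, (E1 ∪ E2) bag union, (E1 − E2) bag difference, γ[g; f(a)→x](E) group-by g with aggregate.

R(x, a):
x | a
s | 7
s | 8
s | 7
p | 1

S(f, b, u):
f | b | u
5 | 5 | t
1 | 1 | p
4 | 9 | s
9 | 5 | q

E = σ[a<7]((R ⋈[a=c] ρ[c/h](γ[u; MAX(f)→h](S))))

Per-node cardinality:
  R → 4
  S → 4
  γ[u; MAX(f)→h](S) → 4
  ρ[c/h](γ[u; MAX(f)→h](S)) → 4
  (R ⋈[a=c] ρ[c/h](γ[u; MAX(f)→h](S))) → 1
  σ[a<7]((R ⋈[a=c] ρ[c/h](γ[u; MAX(f)→h](S)))) → 1

|E| = 1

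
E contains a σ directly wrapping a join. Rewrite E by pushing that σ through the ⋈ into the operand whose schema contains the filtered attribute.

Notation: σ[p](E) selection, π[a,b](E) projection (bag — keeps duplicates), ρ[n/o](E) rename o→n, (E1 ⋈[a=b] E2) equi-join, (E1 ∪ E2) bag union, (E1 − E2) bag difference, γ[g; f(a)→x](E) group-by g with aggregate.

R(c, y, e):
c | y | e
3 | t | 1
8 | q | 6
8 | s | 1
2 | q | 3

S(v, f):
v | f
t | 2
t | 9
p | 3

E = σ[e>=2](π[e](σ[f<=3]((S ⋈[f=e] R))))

σ filters on f, owned by the left side.
E' = σ[e>=2](π[e]((σ[f<=3](S) ⋈[f=e] R)))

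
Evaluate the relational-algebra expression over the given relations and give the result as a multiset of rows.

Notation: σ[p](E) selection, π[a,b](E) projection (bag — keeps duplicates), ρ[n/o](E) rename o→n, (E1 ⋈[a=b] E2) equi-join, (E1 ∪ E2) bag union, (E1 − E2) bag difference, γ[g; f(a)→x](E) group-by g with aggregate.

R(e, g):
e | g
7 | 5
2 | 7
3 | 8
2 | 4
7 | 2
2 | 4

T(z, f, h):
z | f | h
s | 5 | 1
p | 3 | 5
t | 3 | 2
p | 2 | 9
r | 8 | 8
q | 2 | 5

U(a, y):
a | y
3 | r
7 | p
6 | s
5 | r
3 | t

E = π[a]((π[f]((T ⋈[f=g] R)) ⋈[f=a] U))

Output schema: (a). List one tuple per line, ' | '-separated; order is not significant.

Stepwise |·|:
  T → 6
  R → 6
  (T ⋈[f=g] R) → 4
  π[f]((T ⋈[f=g] R)) → 4
  U → 5
  (π[f]((T ⋈[f=g] R)) ⋈[f=a] U) → 1
  π[a]((π[f]((T ⋈[f=g] R)) ⋈[f=a] U)) → 1

== RESULT ==
a
5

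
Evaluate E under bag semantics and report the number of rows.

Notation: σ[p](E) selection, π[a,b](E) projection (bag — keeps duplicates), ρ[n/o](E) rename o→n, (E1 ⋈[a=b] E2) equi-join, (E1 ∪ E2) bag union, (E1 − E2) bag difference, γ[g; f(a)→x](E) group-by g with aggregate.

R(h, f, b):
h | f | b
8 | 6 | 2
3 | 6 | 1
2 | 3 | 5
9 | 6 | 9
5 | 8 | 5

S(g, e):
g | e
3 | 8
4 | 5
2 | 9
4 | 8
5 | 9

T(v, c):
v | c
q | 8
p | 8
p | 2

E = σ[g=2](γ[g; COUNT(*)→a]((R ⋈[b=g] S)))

Per-node cardinality:
  R → 5
  S → 5
  (R ⋈[b=g] S) → 3
  γ[g; COUNT(*)→a]((R ⋈[b=g] S)) → 2
  σ[g=2](γ[g; COUNT(*)→a]((R ⋈[b=g] S))) → 1

|E| = 1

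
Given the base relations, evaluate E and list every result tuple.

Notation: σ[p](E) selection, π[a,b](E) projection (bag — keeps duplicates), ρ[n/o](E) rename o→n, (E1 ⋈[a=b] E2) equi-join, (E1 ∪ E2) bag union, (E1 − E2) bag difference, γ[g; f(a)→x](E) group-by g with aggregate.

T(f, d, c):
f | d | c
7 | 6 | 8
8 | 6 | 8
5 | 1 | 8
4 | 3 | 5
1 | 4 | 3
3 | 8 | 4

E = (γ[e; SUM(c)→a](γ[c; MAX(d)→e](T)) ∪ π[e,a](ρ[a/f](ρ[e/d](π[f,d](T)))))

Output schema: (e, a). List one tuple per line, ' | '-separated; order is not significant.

Stepwise |·|:
  T → 6
  γ[c; MAX(d)→e](T) → 4
  γ[e; SUM(c)→a](γ[c; MAX(d)→e](T)) → 4
  T → 6
  π[f,d](T) → 6
  ρ[e/d](π[f,d](T)) → 6
  ρ[a/f](ρ[e/d](π[f,d](T))) → 6
  π[e,a](ρ[a/f](ρ[e/d](π[f,d](T)))) → 6
  (γ[e; SUM(c)→a](γ[c; MAX(d)→e](T)) ∪ π[e,a](ρ[a/f](ρ[e/d](π[f,d](T))))) → 10

== RESULT ==
e | a
1 | 5
3 | 4
3 | 5
4 | 1
4 | 3
6 | 7
6 | 8
6 | 8
8 | 3
8 | 4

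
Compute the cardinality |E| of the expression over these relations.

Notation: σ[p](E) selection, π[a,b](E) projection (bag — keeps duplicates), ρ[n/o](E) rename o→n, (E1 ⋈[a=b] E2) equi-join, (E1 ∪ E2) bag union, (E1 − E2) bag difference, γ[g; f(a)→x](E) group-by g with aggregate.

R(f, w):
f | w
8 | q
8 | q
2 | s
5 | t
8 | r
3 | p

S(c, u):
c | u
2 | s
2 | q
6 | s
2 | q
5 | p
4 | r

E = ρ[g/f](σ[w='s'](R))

Per-node cardinality:
  R → 6
  σ[w='s'](R) → 1
  ρ[g/f](σ[w='s'](R)) → 1

|E| = 1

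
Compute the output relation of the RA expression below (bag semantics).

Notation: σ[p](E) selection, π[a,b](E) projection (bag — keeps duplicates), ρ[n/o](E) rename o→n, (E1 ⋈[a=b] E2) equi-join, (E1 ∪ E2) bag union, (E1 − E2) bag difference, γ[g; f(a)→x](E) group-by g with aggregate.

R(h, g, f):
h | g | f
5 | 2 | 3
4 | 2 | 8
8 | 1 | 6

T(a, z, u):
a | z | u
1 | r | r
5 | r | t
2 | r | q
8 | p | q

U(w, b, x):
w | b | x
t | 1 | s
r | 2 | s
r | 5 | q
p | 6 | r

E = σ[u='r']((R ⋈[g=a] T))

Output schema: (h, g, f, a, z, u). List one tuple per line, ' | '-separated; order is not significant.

Per-node cardinality:
  R → 3
  T → 4
  (R ⋈[g=a] T) → 3
  σ[u='r']((R ⋈[g=a] T)) → 1

== RESULT ==
h | g | f | a | z | u
8 | 1 | 6 | 1 | r | r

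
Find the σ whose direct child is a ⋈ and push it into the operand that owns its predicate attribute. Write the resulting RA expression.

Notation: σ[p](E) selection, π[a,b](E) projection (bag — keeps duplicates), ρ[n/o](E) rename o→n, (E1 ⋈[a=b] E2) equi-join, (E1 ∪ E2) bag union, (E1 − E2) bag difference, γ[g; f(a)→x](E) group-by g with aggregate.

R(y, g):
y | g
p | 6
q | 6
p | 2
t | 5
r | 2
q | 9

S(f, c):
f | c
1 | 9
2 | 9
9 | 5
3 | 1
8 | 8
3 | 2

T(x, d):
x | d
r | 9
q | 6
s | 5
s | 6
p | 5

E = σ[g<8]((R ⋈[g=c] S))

σ filters on g, owned by the left side.
E' = (σ[g<8](R) ⋈[g=c] S)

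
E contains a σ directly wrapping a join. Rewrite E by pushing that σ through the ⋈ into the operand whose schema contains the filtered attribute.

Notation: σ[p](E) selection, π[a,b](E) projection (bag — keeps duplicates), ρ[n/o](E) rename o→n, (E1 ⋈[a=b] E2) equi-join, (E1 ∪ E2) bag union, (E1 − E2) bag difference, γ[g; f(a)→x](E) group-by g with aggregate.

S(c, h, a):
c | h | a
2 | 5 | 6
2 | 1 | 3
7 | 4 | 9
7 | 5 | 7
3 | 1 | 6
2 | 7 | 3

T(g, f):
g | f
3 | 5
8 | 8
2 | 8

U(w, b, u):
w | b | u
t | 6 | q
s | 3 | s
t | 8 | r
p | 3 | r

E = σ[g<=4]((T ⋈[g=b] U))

σ filters on g, owned by the left side.
E' = (σ[g<=4](T) ⋈[g=b] U)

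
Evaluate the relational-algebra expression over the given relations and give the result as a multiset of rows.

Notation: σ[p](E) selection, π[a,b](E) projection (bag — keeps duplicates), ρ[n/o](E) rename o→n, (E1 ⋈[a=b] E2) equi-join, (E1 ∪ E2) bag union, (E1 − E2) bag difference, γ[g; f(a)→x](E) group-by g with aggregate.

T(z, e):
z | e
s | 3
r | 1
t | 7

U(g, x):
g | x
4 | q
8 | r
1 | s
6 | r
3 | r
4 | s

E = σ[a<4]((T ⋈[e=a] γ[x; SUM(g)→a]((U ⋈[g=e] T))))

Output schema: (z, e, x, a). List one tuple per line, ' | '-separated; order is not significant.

Row counts bottom-up:
  T → 3
  U → 6
  T → 3
  (U ⋈[g=e] T) → 2
  γ[x; SUM(g)→a]((U ⋈[g=e] T)) → 2
  (T ⋈[e=a] γ[x; SUM(g)→a]((U ⋈[g=e] T))) → 2
  σ[a<4]((T ⋈[e=a] γ[x; SUM(g)→a]((U ⋈[g=e] T)))) → 2

== RESULT ==
z | e | x | a
r | 1 | s | 1
s | 3 | r | 3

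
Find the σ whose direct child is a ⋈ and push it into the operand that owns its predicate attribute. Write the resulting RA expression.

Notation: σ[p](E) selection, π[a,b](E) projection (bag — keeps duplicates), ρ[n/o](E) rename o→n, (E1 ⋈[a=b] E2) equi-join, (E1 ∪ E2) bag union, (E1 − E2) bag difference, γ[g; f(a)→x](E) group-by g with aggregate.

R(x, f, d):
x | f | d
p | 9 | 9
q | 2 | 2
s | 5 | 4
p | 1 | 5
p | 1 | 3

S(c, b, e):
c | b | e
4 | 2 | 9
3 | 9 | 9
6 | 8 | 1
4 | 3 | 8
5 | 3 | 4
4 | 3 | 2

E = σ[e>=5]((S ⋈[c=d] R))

σ filters on e, owned by the left side.
E' = (σ[e>=5](S) ⋈[c=d] R)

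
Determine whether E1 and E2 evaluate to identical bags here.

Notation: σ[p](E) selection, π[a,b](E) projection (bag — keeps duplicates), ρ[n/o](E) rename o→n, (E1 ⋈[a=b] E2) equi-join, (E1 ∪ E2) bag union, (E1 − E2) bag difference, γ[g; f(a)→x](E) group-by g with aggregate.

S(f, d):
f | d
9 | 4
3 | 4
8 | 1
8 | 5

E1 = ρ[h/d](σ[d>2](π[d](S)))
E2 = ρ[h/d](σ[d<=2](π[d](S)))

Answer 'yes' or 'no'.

E1 per-node cardinality:
  S → 4
  π[d](S) → 4
  σ[d>2](π[d](S)) → 3
  ρ[h/d](σ[d>2](π[d](S))) → 3
E2 per-node cardinality:
  S → 4
  π[d](S) → 4
  σ[d<=2](π[d](S)) → 1
  ρ[h/d](σ[d<=2](π[d](S))) → 1

E1 result:
h
4
4
5
E2 result:
h
1
Witness: (1,) appears 0× in E1 but 1× in E2.

no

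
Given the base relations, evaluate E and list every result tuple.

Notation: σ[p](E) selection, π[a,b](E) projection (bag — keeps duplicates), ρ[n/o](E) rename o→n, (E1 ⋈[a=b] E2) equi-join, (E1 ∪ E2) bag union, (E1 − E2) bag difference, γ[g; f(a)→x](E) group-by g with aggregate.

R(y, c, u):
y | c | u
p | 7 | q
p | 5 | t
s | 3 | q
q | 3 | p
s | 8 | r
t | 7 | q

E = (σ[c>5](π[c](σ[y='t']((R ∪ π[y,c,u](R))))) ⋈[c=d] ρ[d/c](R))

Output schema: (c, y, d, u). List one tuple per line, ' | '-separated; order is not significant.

Per-node cardinality:
  R → 6
  R → 6
  π[y,c,u](R) → 6
  (R ∪ π[y,c,u](R)) → 12
  σ[y='t']((R ∪ π[y,c,u](R))) → 2
  π[c](σ[y='t']((R ∪ π[y,c,u](R)))) → 2
  σ[c>5](π[c](σ[y='t']((R ∪ π[y,c,u](R))))) → 2
  R → 6
  ρ[d/c](R) → 6
  (σ[c>5](π[c](σ[y='t']((R ∪ π[y,c,u](R))))) ⋈[c=d] ρ[d/c](R)) → 4

== RESULT ==
c | y | d | u
7 | p | 7 | q
7 | p | 7 | q
7 | t | 7 | q
7 | t | 7 | q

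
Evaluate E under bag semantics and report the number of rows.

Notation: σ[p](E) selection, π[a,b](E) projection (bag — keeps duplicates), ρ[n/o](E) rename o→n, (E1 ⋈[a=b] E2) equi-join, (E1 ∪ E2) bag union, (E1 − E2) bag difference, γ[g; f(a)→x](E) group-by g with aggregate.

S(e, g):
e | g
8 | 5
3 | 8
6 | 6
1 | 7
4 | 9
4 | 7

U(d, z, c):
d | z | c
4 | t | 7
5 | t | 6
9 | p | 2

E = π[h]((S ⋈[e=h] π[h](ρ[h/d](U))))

Per-node cardinality:
  S → 6
  U → 3
  ρ[h/d](U) → 3
  π[h](ρ[h/d](U)) → 3
  (S ⋈[e=h] π[h](ρ[h/d](U))) → 2
  π[h]((S ⋈[e=h] π[h](ρ[h/d](U)))) → 2

|E| = 2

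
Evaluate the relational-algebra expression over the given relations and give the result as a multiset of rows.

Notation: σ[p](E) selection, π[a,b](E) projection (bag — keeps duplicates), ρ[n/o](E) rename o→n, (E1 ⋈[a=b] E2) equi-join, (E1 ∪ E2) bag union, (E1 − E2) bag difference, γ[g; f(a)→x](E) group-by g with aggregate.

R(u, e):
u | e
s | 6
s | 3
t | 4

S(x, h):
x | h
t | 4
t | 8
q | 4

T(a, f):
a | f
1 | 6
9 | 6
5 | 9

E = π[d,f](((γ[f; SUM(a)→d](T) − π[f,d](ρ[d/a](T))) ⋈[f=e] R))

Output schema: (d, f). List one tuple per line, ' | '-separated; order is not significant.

Per-node cardinality:
  T → 3
  γ[f; SUM(a)→d](T) → 2
  T → 3
  ρ[d/a](T) → 3
  π[f,d](ρ[d/a](T)) → 3
  (γ[f; SUM(a)→d](T) − π[f,d](ρ[d/a](T))) → 1
  R → 3
  ((γ[f; SUM(a)→d](T) − π[f,d](ρ[d/a](T))) ⋈[f=e] R) → 1
  π[d,f](((γ[f; SUM(a)→d](T) − π[f,d](ρ[d/a](T))) ⋈[f=e] R)) → 1

== RESULT ==
d | f
10 | 6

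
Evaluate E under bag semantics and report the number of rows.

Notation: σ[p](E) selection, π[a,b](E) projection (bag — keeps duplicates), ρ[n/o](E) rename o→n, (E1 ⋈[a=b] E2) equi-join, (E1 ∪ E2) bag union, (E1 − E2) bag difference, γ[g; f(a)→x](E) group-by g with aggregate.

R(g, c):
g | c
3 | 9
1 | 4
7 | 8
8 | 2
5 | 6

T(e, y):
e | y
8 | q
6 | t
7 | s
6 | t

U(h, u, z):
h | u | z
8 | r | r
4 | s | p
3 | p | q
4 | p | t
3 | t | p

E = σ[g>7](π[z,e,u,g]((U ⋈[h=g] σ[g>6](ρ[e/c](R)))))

Stepwise |·|:
  U → 5
  R → 5
  ρ[e/c](R) → 5
  σ[g>6](ρ[e/c](R)) → 2
  (U ⋈[h=g] σ[g>6](ρ[e/c](R))) → 1
  π[z,e,u,g]((U ⋈[h=g] σ[g>6](ρ[e/c](R)))) → 1
  σ[g>7](π[z,e,u,g]((U ⋈[h=g] σ[g>6](ρ[e/c](R))))) → 1

|E| = 1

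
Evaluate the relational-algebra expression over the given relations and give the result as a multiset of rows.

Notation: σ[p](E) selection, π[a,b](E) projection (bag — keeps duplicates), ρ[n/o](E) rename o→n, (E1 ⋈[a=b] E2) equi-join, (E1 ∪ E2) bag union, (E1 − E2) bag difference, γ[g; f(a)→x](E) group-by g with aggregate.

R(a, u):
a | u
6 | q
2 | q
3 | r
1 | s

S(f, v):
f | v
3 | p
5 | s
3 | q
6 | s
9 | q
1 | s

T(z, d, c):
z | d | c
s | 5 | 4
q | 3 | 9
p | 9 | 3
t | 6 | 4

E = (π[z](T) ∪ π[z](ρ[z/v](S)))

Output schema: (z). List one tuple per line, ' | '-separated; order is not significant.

Stepwise |·|:
  T → 4
  π[z](T) → 4
  S → 6
  ρ[z/v](S) → 6
  π[z](ρ[z/v](S)) → 6
  (π[z](T) ∪ π[z](ρ[z/v](S))) → 10

== RESULT ==
z
p
p
q
q
q
s
s
s
s
t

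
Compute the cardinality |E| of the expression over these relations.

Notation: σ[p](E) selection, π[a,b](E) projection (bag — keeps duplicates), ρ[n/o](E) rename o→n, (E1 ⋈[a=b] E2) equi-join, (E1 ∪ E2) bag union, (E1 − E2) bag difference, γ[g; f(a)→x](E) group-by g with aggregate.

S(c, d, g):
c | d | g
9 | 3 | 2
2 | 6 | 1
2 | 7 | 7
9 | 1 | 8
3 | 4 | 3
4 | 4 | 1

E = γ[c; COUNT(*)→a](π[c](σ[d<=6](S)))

Stepwise |·|:
  S → 6
  σ[d<=6](S) → 5
  π[c](σ[d<=6](S)) → 5
  γ[c; COUNT(*)→a](π[c](σ[d<=6](S))) → 4

|E| = 4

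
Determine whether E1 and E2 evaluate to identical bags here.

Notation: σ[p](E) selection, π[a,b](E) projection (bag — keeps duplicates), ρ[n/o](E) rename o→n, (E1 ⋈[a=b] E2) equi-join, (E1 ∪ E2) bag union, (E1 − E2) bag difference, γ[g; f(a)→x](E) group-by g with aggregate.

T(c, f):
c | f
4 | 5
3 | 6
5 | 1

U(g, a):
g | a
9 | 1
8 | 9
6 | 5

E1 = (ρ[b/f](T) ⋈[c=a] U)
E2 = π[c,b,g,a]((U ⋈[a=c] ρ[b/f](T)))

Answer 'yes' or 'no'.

E1 subexpression sizes:
  T → 3
  ρ[b/f](T) → 3
  U → 3
  (ρ[b/f](T) ⋈[c=a] U) → 1
E2 subexpression sizes:
  U → 3
  T → 3
  ρ[b/f](T) → 3
  (U ⋈[a=c] ρ[b/f](T)) → 1
  π[c,b,g,a]((U ⋈[a=c] ρ[b/f](T))) → 1

E1 and E2 produce the same multiset:
c | b | g | a
5 | 1 | 6 | 5

yes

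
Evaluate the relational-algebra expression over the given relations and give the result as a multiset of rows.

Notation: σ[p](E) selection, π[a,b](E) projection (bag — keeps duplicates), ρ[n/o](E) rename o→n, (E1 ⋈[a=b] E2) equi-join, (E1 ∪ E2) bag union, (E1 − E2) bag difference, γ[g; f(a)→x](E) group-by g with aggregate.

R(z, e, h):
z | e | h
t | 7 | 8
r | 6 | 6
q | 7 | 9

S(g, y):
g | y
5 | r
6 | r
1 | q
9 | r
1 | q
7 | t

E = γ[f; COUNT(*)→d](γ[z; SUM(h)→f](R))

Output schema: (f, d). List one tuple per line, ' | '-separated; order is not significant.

Subexpression sizes:
  R → 3
  γ[z; SUM(h)→f](R) → 3
  γ[f; COUNT(*)→d](γ[z; SUM(h)→f](R)) → 3

== RESULT ==
f | d
6 | 1
8 | 1
9 | 1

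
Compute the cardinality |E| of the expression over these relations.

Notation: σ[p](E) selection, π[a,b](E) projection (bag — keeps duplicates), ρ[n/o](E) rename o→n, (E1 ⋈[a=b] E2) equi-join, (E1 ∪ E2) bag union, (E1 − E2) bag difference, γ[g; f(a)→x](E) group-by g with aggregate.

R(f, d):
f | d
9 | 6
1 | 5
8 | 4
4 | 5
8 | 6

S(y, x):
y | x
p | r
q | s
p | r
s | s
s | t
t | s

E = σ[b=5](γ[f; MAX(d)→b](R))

Subexpression sizes:
  R → 5
  γ[f; MAX(d)→b](R) → 4
  σ[b=5](γ[f; MAX(d)→b](R)) → 2

|E| = 2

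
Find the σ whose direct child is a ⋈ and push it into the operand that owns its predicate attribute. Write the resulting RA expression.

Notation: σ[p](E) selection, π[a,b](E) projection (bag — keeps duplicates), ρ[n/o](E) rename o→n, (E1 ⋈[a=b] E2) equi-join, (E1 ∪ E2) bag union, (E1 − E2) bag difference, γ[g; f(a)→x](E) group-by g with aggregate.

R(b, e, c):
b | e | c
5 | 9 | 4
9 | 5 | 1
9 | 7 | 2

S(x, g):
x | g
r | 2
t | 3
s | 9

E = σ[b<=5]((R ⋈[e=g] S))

σ filters on b, owned by the left side.
E' = (σ[b<=5](R) ⋈[e=g] S)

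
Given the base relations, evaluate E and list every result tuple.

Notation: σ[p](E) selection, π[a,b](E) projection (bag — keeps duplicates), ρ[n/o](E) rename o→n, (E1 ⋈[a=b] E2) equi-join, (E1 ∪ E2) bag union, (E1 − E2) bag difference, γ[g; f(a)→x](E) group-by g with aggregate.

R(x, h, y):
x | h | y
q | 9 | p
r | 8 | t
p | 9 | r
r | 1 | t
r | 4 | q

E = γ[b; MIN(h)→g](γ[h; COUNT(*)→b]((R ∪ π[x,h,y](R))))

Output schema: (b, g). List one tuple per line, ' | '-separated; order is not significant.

Stepwise |·|:
  R → 5
  R → 5
  π[x,h,y](R) → 5
  (R ∪ π[x,h,y](R)) → 10
  γ[h; COUNT(*)→b]((R ∪ π[x,h,y](R))) → 4
  γ[b; MIN(h)→g](γ[h; COUNT(*)→b]((R ∪ π[x,h,y](R)))) → 2

== RESULT ==
b | g
2 | 1
4 | 9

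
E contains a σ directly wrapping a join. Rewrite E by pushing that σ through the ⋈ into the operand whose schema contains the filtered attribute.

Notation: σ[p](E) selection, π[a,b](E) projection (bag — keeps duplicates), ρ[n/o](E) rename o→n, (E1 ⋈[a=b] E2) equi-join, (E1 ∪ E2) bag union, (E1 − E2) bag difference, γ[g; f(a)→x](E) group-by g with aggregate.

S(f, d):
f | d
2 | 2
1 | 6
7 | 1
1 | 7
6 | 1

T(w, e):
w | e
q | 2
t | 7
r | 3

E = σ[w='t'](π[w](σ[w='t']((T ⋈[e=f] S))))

σ filters on w, owned by the left side.
E' = σ[w='t'](π[w]((σ[w='t'](T) ⋈[e=f] S)))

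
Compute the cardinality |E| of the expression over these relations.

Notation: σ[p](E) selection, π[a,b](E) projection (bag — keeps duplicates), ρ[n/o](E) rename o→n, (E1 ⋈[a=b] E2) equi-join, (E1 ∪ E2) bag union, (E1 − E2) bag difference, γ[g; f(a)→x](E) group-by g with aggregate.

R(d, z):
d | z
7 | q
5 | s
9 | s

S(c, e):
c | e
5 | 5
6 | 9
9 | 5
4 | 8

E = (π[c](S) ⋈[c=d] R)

Subexpression sizes:
  S → 4
  π[c](S) → 4
  R → 3
  (π[c](S) ⋈[c=d] R) → 2

|E| = 2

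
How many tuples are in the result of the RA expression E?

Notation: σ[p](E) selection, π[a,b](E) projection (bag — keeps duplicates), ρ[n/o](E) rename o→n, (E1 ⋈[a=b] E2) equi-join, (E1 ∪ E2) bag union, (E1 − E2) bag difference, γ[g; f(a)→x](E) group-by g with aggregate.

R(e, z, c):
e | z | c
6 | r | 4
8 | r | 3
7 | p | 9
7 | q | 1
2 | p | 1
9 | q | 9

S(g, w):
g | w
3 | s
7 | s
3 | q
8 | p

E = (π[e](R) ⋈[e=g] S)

Stepwise |·|:
  R → 6
  π[e](R) → 6
  S → 4
  (π[e](R) ⋈[e=g] S) → 3

|E| = 3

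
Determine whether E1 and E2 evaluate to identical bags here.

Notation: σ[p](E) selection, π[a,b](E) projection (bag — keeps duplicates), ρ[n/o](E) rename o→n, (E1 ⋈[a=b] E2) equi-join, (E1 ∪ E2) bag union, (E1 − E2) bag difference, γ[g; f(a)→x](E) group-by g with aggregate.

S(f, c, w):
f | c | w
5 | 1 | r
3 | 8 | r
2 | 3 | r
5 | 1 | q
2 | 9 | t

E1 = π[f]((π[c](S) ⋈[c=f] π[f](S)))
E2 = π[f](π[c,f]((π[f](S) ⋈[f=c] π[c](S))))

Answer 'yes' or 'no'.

E1 stepwise |·|:
  S → 5
  π[c](S) → 5
  S → 5
  π[f](S) → 5
  (π[c](S) ⋈[c=f] π[f](S)) → 1
  π[f]((π[c](S) ⋈[c=f] π[f](S))) → 1
E2 stepwise |·|:
  S → 5
  π[f](S) → 5
  S → 5
  π[c](S) → 5
  (π[f](S) ⋈[f=c] π[c](S)) → 1
  π[c,f]((π[f](S) ⋈[f=c] π[c](S))) → 1
  π[f](π[c,f]((π[f](S) ⋈[f=c] π[c](S)))) → 1

E1 and E2 produce the same multiset:
f
3

yes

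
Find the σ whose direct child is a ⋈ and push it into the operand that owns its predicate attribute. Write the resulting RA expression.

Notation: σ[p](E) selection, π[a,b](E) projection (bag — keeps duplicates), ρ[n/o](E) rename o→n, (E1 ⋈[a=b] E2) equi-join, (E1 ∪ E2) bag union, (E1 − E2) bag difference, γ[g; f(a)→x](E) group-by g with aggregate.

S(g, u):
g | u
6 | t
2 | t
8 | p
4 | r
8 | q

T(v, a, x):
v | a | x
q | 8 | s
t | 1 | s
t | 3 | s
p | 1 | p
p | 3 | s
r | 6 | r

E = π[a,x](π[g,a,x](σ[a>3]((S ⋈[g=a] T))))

σ filters on a, owned by the right side.
E' = π[a,x](π[g,a,x]((S ⋈[g=a] σ[a>3](T))))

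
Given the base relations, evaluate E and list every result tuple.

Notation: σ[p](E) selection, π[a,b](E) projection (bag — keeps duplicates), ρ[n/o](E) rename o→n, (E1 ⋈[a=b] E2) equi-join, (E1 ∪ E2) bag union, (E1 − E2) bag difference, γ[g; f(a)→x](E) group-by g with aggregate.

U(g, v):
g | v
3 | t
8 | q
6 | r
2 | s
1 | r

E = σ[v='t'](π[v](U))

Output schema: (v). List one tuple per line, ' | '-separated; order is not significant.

Subexpression sizes:
  U → 5
  π[v](U) → 5
  σ[v='t'](π[v](U)) → 1

== RESULT ==
v
t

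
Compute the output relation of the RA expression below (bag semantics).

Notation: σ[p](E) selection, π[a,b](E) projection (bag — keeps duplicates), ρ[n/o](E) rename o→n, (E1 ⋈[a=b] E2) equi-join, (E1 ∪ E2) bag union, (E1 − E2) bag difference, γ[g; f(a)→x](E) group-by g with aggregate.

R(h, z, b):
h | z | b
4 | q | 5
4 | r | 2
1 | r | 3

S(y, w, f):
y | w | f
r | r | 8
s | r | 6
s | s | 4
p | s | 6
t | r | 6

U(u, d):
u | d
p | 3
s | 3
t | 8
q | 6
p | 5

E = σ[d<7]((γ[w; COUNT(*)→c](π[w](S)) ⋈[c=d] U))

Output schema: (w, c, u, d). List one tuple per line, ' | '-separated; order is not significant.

Per-node cardinality:
  S → 5
  π[w](S) → 5
  γ[w; COUNT(*)→c](π[w](S)) → 2
  U → 5
  (γ[w; COUNT(*)→c](π[w](S)) ⋈[c=d] U) → 2
  σ[d<7]((γ[w; COUNT(*)→c](π[w](S)) ⋈[c=d] U)) → 2

== RESULT ==
w | c | u | d
r | 3 | p | 3
r | 3 | s | 3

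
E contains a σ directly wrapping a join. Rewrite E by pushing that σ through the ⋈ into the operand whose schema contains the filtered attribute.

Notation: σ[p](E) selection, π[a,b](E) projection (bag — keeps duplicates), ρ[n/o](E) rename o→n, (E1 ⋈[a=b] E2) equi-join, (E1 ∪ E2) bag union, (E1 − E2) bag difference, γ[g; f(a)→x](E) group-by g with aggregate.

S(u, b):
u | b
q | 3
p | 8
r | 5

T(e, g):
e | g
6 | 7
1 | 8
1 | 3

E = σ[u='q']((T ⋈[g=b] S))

σ filters on u, owned by the right side.
E' = (T ⋈[g=b] σ[u='q'](S))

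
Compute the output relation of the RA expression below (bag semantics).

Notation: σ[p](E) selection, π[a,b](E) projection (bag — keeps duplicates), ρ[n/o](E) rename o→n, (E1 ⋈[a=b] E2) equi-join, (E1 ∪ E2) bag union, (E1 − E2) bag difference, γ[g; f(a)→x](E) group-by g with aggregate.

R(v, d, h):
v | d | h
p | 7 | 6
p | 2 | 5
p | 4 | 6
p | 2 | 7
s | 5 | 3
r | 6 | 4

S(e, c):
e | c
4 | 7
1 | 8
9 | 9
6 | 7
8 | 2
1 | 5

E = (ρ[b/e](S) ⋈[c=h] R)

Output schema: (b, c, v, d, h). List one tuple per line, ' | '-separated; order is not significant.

Subexpression sizes:
  S → 6
  ρ[b/e](S) → 6
  R → 6
  (ρ[b/e](S) ⋈[c=h] R) → 3

== RESULT ==
b | c | v | d | h
1 | 5 | p | 2 | 5
4 | 7 | p | 2 | 7
6 | 7 | p | 2 | 7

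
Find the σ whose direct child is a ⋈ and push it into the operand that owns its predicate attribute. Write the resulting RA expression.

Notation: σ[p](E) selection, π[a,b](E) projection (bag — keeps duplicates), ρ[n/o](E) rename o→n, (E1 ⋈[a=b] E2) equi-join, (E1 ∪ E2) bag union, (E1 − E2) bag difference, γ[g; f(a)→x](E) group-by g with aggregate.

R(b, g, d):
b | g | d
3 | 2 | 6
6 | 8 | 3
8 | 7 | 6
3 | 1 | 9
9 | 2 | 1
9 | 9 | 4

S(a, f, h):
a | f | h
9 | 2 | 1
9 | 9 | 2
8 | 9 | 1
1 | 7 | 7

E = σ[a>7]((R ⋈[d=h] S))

σ filters on a, owned by the right side.
E' = (R ⋈[d=h] σ[a>7](S))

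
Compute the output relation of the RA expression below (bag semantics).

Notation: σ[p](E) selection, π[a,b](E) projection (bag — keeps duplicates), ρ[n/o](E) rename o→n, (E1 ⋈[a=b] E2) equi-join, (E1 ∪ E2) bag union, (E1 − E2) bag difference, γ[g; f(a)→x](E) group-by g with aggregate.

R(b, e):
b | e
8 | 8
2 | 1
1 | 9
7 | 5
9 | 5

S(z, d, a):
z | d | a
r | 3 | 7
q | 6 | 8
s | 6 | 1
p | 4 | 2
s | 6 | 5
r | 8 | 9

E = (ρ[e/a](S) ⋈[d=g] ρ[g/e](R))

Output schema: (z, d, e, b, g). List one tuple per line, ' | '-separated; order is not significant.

Subexpression sizes:
  S → 6
  ρ[e/a](S) → 6
  R → 5
  ρ[g/e](R) → 5
  (ρ[e/a](S) ⋈[d=g] ρ[g/e](R)) → 1

== RESULT ==
z | d | e | b | g
r | 8 | 9 | 8 | 8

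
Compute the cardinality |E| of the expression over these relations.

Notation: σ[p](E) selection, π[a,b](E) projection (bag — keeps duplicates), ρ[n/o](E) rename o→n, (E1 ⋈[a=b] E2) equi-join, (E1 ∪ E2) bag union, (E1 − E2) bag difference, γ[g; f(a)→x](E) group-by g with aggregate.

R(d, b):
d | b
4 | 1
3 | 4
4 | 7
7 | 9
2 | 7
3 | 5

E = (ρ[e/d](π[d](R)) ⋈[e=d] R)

Subexpression sizes:
  R → 6
  π[d](R) → 6
  ρ[e/d](π[d](R)) → 6
  R → 6
  (ρ[e/d](π[d](R)) ⋈[e=d] R) → 10

|E| = 10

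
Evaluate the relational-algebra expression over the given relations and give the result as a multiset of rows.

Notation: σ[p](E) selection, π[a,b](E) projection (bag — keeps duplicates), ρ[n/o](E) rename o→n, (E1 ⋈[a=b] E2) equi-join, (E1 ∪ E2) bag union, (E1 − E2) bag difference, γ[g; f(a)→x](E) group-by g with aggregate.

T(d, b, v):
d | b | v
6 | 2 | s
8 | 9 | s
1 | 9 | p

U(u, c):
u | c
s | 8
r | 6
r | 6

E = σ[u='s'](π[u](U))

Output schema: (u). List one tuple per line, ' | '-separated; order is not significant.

Row counts bottom-up:
  U → 3
  π[u](U) → 3
  σ[u='s'](π[u](U)) → 1

== RESULT ==
u
s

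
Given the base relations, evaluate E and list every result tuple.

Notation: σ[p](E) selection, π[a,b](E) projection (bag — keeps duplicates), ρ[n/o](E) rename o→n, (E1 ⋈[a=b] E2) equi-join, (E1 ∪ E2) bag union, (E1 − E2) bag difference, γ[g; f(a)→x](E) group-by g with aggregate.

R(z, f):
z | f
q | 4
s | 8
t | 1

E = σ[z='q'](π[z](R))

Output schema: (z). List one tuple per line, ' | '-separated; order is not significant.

Stepwise |·|:
  R → 3
  π[z](R) → 3
  σ[z='q'](π[z](R)) → 1

== RESULT ==
z
q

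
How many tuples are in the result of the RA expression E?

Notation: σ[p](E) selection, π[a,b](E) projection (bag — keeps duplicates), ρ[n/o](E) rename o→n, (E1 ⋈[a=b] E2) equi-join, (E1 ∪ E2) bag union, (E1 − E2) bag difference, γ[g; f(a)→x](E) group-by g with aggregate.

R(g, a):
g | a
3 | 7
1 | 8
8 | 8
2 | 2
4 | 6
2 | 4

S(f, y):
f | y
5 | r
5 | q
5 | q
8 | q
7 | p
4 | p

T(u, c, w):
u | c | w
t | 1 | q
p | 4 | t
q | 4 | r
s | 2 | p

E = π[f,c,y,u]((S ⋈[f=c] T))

Row counts bottom-up:
  S → 6
  T → 4
  (S ⋈[f=c] T) → 2
  π[f,c,y,u]((S ⋈[f=c] T)) → 2

|E| = 2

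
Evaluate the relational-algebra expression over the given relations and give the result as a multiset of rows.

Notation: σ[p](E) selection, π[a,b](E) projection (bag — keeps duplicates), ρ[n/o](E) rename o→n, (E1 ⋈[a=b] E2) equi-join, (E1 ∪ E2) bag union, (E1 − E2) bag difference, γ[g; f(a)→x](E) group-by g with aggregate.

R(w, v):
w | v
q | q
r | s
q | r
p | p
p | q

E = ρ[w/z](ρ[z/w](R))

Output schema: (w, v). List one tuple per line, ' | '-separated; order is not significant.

Per-node cardinality:
  R → 5
  ρ[z/w](R) → 5
  ρ[w/z](ρ[z/w](R)) → 5

== RESULT ==
w | v
p | p
p | q
q | q
q | r
r | s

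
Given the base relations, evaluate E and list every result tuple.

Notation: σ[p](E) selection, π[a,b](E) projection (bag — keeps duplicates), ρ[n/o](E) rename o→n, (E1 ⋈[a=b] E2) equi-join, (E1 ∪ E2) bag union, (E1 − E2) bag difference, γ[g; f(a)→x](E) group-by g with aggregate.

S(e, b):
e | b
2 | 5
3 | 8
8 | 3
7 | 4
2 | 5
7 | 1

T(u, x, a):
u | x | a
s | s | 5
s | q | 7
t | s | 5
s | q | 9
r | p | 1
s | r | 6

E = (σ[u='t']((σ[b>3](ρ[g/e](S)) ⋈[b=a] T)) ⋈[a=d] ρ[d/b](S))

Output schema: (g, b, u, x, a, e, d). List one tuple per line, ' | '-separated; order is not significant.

Subexpression sizes:
  S → 6
  ρ[g/e](S) → 6
  σ[b>3](ρ[g/e](S)) → 4
  T → 6
  (σ[b>3](ρ[g/e](S)) ⋈[b=a] T) → 4
  σ[u='t']((σ[b>3](ρ[g/e](S)) ⋈[b=a] T)) → 2
  S → 6
  ρ[d/b](S) → 6
  (σ[u='t']((σ[b>3](ρ[g/e](S)) ⋈[b=a] T)) ⋈[a=d] ρ[d/b](S)) → 4

== RESULT ==
g | b | u | x | a | e | d
2 | 5 | t | s | 5 | 2 | 5
2 | 5 | t | s | 5 | 2 | 5
2 | 5 | t | s | 5 | 2 | 5
2 | 5 | t | s | 5 | 2 | 5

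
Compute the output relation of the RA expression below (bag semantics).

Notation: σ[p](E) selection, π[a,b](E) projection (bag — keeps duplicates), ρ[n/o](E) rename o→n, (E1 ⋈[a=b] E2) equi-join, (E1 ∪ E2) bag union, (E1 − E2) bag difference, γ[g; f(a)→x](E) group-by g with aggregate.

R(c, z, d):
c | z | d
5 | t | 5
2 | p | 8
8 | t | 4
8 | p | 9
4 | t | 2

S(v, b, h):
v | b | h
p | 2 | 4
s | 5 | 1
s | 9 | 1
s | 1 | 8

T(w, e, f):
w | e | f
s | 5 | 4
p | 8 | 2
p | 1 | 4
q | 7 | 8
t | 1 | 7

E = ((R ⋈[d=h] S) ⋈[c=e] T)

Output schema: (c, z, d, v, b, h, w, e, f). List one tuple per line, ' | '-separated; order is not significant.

Per-node cardinality:
  R → 5
  S → 4
  (R ⋈[d=h] S) → 2
  T → 5
  ((R ⋈[d=h] S) ⋈[c=e] T) → 1

== RESULT ==
c | z | d | v | b | h | w | e | f
8 | t | 4 | p | 2 | 4 | p | 8 | 2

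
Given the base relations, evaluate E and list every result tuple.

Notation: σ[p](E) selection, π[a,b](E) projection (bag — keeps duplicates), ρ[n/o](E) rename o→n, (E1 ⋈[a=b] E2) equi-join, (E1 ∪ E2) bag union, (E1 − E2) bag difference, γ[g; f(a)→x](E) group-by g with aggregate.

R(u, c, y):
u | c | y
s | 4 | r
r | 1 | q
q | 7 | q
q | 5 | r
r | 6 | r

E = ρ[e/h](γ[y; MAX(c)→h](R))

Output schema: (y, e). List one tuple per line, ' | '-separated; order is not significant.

Stepwise |·|:
  R → 5
  γ[y; MAX(c)→h](R) → 2
  ρ[e/h](γ[y; MAX(c)→h](R)) → 2

== RESULT ==
y | e
q | 7
r | 6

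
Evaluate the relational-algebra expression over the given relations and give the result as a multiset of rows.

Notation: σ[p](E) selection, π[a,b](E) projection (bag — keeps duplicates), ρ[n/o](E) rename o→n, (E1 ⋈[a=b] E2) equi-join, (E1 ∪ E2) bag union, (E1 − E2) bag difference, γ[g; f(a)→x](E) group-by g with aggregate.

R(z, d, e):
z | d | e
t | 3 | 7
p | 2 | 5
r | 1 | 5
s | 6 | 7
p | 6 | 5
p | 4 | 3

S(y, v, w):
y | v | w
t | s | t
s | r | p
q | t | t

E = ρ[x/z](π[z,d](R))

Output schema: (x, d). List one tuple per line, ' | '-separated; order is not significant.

Per-node cardinality:
  R → 6
  π[z,d](R) → 6
  ρ[x/z](π[z,d](R)) → 6

== RESULT ==
x | d
p | 2
p | 4
p | 6
r | 1
s | 6
t | 3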